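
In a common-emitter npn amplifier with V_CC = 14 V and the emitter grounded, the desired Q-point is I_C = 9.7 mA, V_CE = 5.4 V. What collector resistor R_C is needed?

R_C ≈ 0.89 kΩ

Collector loop: V_CC = I_C·R_C + V_CE.
R_C = (V_CC − V_CE)/I_C = (14 − 5.4)/9.7 = 0.887 kΩ.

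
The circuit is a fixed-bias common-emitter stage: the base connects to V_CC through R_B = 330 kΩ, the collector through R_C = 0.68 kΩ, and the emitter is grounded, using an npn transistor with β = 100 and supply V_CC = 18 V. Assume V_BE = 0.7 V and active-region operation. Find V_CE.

V_CE ≈ 14 V

Base loop: V_CC = I_B·R_B + V_BE, so I_B = (18 − 0.7)/330 kΩ = 0.0524 mA.
In the active region I_C = β·I_B = 100 × 0.0524 = 5.24 mA.
Collector loop: V_CE = V_CC − I_C·R_C = 18 − 5.24×0.68 = 14.4 V.
Since V_CE = 14.4 V > V_CE(sat) ≈ 0.2 V, the transistor is in the active region as assumed.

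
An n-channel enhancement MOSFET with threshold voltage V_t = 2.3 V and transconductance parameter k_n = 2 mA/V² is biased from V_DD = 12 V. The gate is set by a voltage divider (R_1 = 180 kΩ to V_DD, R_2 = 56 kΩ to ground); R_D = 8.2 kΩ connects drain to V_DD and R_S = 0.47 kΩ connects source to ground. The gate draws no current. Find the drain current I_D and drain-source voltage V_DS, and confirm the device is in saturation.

I_D ≈ 0.2 mA, V_DS ≈ 10 V

V_G = V_DD·R_2/(R_1+R_2) = 12×56/236 = 2.85 V.
Assume saturation: I_D = (k_n/2)(V_GS − V_t)² with V_GS = V_G − I_D·R_S = 2.85 − 0.47·I_D.
Substituting gives 0.221·I_D² − 1.51·I_D + 0.3 = 0, with roots I_D = 0.204 or 6.65 mA.
The root I_D = 6.65 mA gives V_GS = -0.279 V ≤ V_t, so take I_D = 0.204 mA.
Then V_GS = 2.75 V and V_DS = V_DD − I_D(R_D+R_S) = 12 − 0.204×8.67 = 10.2 V.
Saturation requires V_DS ≥ V_GS − V_t = 0.452 V; 10.2 ≥ 0.452 ✓.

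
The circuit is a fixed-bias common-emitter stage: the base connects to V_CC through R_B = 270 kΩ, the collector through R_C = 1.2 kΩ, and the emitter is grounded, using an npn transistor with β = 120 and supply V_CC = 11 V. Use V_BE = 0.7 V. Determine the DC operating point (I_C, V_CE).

I_C ≈ 4.6 mA, V_CE ≈ 5.5 V

Base loop: V_CC = I_B·R_B + V_BE, so I_B = (11 − 0.7)/270 kΩ = 0.0381 mA.
In the active region I_C = β·I_B = 120 × 0.0381 = 4.58 mA.
Collector loop: V_CE = V_CC − I_C·R_C = 11 − 4.58×1.2 = 5.51 V.
Since V_CE = 5.51 V > V_CE(sat) ≈ 0.2 V, the transistor is in the active region as assumed.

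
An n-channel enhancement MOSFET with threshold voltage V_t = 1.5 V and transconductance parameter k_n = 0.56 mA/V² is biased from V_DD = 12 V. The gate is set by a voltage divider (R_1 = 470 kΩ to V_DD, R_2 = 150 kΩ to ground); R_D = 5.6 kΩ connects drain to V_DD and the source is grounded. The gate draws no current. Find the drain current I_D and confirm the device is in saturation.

V_G = V_DD·R_2/(R_1+R_2) = 12×150/620 = 2.9 V. With the source grounded, V_GS = V_G = 2.9 V.
Assume saturation: I_D = (k_n/2)(V_GS − V_t)² = (0.56/2)×(2.9 − 1.5)² = 0.28×1.4² = 0.551 mA.
V_DS = V_DD − I_D·R_D = 12 − 0.551×5.6 = 8.91 V.
Saturation requires V_DS ≥ V_GS − V_t = 1.4 V; 8.91 ≥ 1.4 ✓.

I_D ≈ 0.55 mA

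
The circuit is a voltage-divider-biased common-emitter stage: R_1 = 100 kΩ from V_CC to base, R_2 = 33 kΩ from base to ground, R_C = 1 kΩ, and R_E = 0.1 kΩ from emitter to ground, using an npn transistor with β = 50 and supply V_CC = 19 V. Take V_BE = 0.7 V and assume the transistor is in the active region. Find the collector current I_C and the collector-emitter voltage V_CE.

Thevenize the base divider: V_Th = V_CC·R_2/(R_1+R_2) = 19×33/133 = 4.71 V, R_Th = R_1‖R_2 = 24.8 kΩ.
Base-emitter loop: V_Th = I_B·R_Th + V_BE + (β+1)I_B·R_E, so I_B = (4.71 − 0.7) / (24.8 + 51×0.1) = 0.134 mA.
I_C = β·I_B = 50×0.134 = 6.71 mA, and I_E = (β+1)I_B = 6.84 mA.
V_CE = V_CC − I_C·R_C − I_E·R_E = 19 − 6.71×1 − 6.84×0.1 = 11.6 V.
V_CE = 11.6 V > 0.2 V confirms active-region operation.

I_C ≈ 6.7 mA, V_CE ≈ 12 V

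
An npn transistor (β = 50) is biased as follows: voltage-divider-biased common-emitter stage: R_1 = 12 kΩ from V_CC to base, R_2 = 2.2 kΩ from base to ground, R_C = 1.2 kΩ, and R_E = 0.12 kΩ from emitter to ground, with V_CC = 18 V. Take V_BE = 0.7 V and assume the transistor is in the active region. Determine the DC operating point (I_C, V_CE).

I_C ≈ 13 mA, V_CE ≈ 0.69 V

Thevenize the base divider: V_Th = V_CC·R_2/(R_1+R_2) = 18×2.2/14.2 = 2.79 V, R_Th = R_1‖R_2 = 1.86 kΩ.
Base-emitter loop: V_Th = I_B·R_Th + V_BE + (β+1)I_B·R_E, so I_B = (2.79 − 0.7) / (1.86 + 51×0.12) = 0.262 mA.
I_C = β·I_B = 50×0.262 = 13.1 mA, and I_E = (β+1)I_B = 13.4 mA.
V_CE = V_CC − I_C·R_C − I_E·R_E = 18 − 13.1×1.2 − 13.4×0.12 = 0.692 V.
V_CE = 0.692 V > 0.2 V confirms active-region operation.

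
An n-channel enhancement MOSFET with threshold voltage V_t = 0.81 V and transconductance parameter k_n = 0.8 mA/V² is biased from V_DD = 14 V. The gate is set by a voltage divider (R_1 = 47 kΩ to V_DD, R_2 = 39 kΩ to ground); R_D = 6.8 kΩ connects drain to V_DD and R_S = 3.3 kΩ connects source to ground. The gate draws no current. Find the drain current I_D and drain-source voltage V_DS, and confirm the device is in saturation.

I_D ≈ 1.2 mA, V_DS ≈ 2.3 V

V_G = V_DD·R_2/(R_1+R_2) = 14×39/86 = 6.35 V.
Assume saturation: I_D = (k_n/2)(V_GS − V_t)² with V_GS = V_G − I_D·R_S = 6.35 − 3.3·I_D.
Substituting gives 4.36·I_D² − 15.6·I_D + 12.3 = 0, with roots I_D = 1.16 or 2.42 mA.
The root I_D = 2.42 mA gives V_GS = -1.65 V ≤ V_t, so take I_D = 1.16 mA.
Then V_GS = 2.51 V and V_DS = V_DD − I_D(R_D+R_S) = 14 − 1.16×10.1 = 2.26 V.
Saturation requires V_DS ≥ V_GS − V_t = 1.7 V; 2.26 ≥ 1.7 ✓.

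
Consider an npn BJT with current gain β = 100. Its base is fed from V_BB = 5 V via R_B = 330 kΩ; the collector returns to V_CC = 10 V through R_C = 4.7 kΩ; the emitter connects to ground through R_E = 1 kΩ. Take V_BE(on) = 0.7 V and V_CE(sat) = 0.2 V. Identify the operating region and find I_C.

active; I_C ≈ 1 mA

Assume active. Base-emitter loop: I_B = (V_BB − V_BE)/(R_B + (β+1)R_E) = (5 − 0.7)/(330 + 101×1) = 0.00998 mA.
I_C = β·I_B = 100×0.00998 = 0.998 mA.
V_CE = V_CC − I_C·R_C − I_E·R_E = 10 − 0.998×4.7 − 1.01×1 = 4.3 V > V_CE(sat), so the active-region assumption holds.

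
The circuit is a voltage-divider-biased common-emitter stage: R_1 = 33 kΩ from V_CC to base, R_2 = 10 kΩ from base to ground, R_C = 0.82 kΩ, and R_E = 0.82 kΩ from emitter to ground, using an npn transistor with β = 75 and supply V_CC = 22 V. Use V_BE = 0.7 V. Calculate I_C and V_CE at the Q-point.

I_C ≈ 4.7 mA, V_CE ≈ 14 V

Thevenize the base divider: V_Th = V_CC·R_2/(R_1+R_2) = 22×10/43 = 5.12 V, R_Th = R_1‖R_2 = 7.67 kΩ.
Base-emitter loop: V_Th = I_B·R_Th + V_BE + (β+1)I_B·R_E, so I_B = (5.12 − 0.7) / (7.67 + 76×0.82) = 0.0631 mA.
I_C = β·I_B = 75×0.0631 = 4.73 mA, and I_E = (β+1)I_B = 4.8 mA.
V_CE = V_CC − I_C·R_C − I_E·R_E = 22 − 4.73×0.82 − 4.8×0.82 = 14.2 V.
V_CE = 14.2 V > 0.2 V confirms active-region operation.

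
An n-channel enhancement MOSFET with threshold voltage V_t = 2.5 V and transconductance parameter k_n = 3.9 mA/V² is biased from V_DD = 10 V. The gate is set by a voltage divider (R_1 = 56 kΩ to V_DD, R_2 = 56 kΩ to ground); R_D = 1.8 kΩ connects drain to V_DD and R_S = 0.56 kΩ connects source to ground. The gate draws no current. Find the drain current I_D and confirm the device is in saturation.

I_D ≈ 2.5 mA

V_G = V_DD·R_2/(R_1+R_2) = 10×56/112 = 5 V.
Assume saturation: I_D = (k_n/2)(V_GS − V_t)² with V_GS = V_G − I_D·R_S = 5 − 0.56·I_D.
Substituting gives 0.612·I_D² − 6.46·I_D + 12.2 = 0, with roots I_D = 2.46 or 8.1 mA.
The root I_D = 8.1 mA gives V_GS = 0.461 V ≤ V_t, so take I_D = 2.46 mA.
Then V_GS = 3.62 V and V_DS = V_DD − I_D(R_D+R_S) = 10 − 2.46×2.36 = 4.2 V.
Saturation requires V_DS ≥ V_GS − V_t = 1.12 V; 4.2 ≥ 1.12 ✓.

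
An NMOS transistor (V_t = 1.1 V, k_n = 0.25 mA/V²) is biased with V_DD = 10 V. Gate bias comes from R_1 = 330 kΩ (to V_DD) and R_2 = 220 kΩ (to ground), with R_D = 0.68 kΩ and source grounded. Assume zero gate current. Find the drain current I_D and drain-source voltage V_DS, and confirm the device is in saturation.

V_G = V_DD·R_2/(R_1+R_2) = 10×220/550 = 4 V. With the source grounded, V_GS = V_G = 4 V.
Assume saturation: I_D = (k_n/2)(V_GS − V_t)² = (0.25/2)×(4 − 1.1)² = 0.125×2.9² = 1.05 mA.
V_DS = V_DD − I_D·R_D = 10 − 1.05×0.68 = 9.29 V.
Saturation requires V_DS ≥ V_GS − V_t = 2.9 V; 9.29 ≥ 2.9 ✓.

I_D ≈ 1.1 mA, V_DS ≈ 9.3 V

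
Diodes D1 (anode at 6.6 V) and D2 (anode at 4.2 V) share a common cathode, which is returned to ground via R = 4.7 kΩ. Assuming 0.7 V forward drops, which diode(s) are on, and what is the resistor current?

Assume both conduct. Then node N would need to be at both 6.6−0.7 = 5.9 V and 4.2−0.7 = 3.5 V, which is impossible.
Assume only D1 conducts: V_N = 6.6 − 0.7 = 5.9 V, so I_R = 5.9/4.7 = 1.26 mA.
Check D2: its anode-to-cathode voltage is 4.2 − 5.9 = -1.7 V < 0.7 V, so it is off. The assumption is consistent.

Only D1 conducts; I_R ≈ 1.3 mA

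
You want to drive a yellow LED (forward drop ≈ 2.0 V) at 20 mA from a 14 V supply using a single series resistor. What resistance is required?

R ≈ 0.6 kΩ

The resistor drops V_S − V_D = 14 − 2.0 = 12 V at 20 mA.
R = 12 V / 20 mA = 0.6 kΩ.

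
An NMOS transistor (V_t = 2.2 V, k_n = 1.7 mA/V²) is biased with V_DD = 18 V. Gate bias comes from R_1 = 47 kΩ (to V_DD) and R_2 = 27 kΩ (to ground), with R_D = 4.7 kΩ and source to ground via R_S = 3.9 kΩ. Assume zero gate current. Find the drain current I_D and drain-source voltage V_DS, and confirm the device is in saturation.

I_D ≈ 0.86 mA, V_DS ≈ 11 V

V_G = V_DD·R_2/(R_1+R_2) = 18×27/74 = 6.57 V.
Assume saturation: I_D = (k_n/2)(V_GS − V_t)² with V_GS = V_G − I_D·R_S = 6.57 − 3.9·I_D.
Substituting gives 12.9·I_D² − 30·I_D + 16.2 = 0, with roots I_D = 0.862 or 1.46 mA.
The root I_D = 1.46 mA gives V_GS = 0.891 V ≤ V_t, so take I_D = 0.862 mA.
Then V_GS = 3.21 V and V_DS = V_DD − I_D(R_D+R_S) = 18 − 0.862×8.6 = 10.6 V.
Saturation requires V_DS ≥ V_GS − V_t = 1.01 V; 10.6 ≥ 1.01 ✓.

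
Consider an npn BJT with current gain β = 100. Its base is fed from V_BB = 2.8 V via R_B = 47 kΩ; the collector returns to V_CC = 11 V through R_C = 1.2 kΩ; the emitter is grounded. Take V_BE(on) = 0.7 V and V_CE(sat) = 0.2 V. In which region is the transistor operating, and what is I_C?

Assume active. Base-emitter loop: I_B = (V_BB − V_BE)/R_B = (2.8 − 0.7)/47 = 0.0447 mA.
I_C = β·I_B = 100×0.0447 = 4.47 mA.
V_CE = V_CC − I_C·R_C = 11 − 4.47×1.2 = 5.64 V > V_CE(sat), so the active-region assumption holds.

active; I_C ≈ 4.5 mA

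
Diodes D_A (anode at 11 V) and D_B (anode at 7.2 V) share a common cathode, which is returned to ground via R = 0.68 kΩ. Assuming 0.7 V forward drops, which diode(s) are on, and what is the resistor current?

Only D_A conducts; I_R ≈ 15 mA

Assume both conduct. Then node N would need to be at both 11−0.7 = 10.3 V and 7.2−0.7 = 6.5 V, which is impossible.
Assume only D_A conducts: V_N = 11 − 0.7 = 10.3 V, so I_R = 10.3/0.68 = 15.1 mA.
Check D_B: its anode-to-cathode voltage is 7.2 − 10.3 = -3.1 V < 0.7 V, so it is off. The assumption is consistent.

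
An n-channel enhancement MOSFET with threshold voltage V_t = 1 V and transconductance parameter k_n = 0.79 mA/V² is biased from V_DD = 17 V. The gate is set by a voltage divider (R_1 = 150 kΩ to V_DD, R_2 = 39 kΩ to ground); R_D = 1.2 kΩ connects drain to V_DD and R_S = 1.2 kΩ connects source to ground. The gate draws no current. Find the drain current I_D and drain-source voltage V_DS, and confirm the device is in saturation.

V_G = V_DD·R_2/(R_1+R_2) = 17×39/189 = 3.51 V.
Assume saturation: I_D = (k_n/2)(V_GS − V_t)² with V_GS = V_G − I_D·R_S = 3.51 − 1.2·I_D.
Substituting gives 0.569·I_D² − 3.38·I_D + 2.48 = 0, with roots I_D = 0.86 or 5.08 mA.
The root I_D = 5.08 mA gives V_GS = -2.59 V ≤ V_t, so take I_D = 0.86 mA.
Then V_GS = 2.48 V and V_DS = V_DD − I_D(R_D+R_S) = 17 − 0.86×2.4 = 14.9 V.
Saturation requires V_DS ≥ V_GS − V_t = 1.48 V; 14.9 ≥ 1.48 ✓.

I_D ≈ 0.86 mA, V_DS ≈ 15 V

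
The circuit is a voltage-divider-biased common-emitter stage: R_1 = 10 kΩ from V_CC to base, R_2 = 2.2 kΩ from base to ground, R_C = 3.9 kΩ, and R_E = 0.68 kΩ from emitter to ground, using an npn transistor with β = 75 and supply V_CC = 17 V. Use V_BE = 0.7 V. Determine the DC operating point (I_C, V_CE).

I_C ≈ 3.3 mA, V_CE ≈ 1.8 V

Thevenize the base divider: V_Th = V_CC·R_2/(R_1+R_2) = 17×2.2/12.2 = 3.07 V, R_Th = R_1‖R_2 = 1.8 kΩ.
Base-emitter loop: V_Th = I_B·R_Th + V_BE + (β+1)I_B·R_E, so I_B = (3.07 − 0.7) / (1.8 + 76×0.68) = 0.0442 mA.
I_C = β·I_B = 75×0.0442 = 3.32 mA, and I_E = (β+1)I_B = 3.36 mA.
V_CE = V_CC − I_C·R_C − I_E·R_E = 17 − 3.32×3.9 − 3.36×0.68 = 1.78 V.
V_CE = 1.78 V > 0.2 V confirms active-region operation.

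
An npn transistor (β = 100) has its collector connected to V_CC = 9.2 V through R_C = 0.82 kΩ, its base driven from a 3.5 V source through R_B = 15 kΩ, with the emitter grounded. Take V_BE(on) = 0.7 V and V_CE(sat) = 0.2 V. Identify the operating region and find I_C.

Assume active: I_B = (3.5 − 0.7)/15 = 0.187 mA, giving I_C = β·I_B = 18.7 mA.
But then V_CE = 9.2 − 18.7×0.82 = -6.11 V < V_CE(sat) = 0.2 V — impossible in the active region.
So the transistor is saturated. With V_CE = 0.2 V, I_C = (V_CC − 0.2)/R_C = 9/0.82 = 11 mA.
Check: β·I_B = 18.7 mA > I_C = 11 mA, confirming saturation.

saturation; I_C ≈ 11 mA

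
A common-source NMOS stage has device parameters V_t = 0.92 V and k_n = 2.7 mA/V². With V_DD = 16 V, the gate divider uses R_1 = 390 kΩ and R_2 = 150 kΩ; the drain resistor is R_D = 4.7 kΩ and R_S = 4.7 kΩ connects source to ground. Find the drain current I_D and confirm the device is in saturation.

I_D ≈ 0.61 mA

V_G = V_DD·R_2/(R_1+R_2) = 16×150/540 = 4.44 V.
Assume saturation: I_D = (k_n/2)(V_GS − V_t)² with V_GS = V_G − I_D·R_S = 4.44 − 4.7·I_D.
Substituting gives 29.8·I_D² − 45.7·I_D + 16.8 = 0, with roots I_D = 0.607 or 0.926 mA.
The root I_D = 0.926 mA gives V_GS = 0.0917 V ≤ V_t, so take I_D = 0.607 mA.
Then V_GS = 1.59 V and V_DS = V_DD − I_D(R_D+R_S) = 16 − 0.607×9.4 = 10.3 V.
Saturation requires V_DS ≥ V_GS − V_t = 0.671 V; 10.3 ≥ 0.671 ✓.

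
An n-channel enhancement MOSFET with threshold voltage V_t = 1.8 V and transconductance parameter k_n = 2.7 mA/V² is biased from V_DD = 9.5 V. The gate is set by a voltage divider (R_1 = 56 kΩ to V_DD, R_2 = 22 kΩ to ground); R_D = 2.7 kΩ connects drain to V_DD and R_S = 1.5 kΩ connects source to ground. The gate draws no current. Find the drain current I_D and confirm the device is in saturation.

V_G = V_DD·R_2/(R_1+R_2) = 9.5×22/78 = 2.68 V.
Assume saturation: I_D = (k_n/2)(V_GS − V_t)² with V_GS = V_G − I_D·R_S = 2.68 − 1.5·I_D.
Substituting gives 3.04·I_D² − 4.56·I_D + 1.04 = 0, with roots I_D = 0.282 or 1.22 mA.
The root I_D = 1.22 mA gives V_GS = 0.849 V ≤ V_t, so take I_D = 0.282 mA.
Then V_GS = 2.26 V and V_DS = V_DD − I_D(R_D+R_S) = 9.5 − 0.282×4.2 = 8.32 V.
Saturation requires V_DS ≥ V_GS − V_t = 0.457 V; 8.32 ≥ 0.457 ✓.

I_D ≈ 0.28 mA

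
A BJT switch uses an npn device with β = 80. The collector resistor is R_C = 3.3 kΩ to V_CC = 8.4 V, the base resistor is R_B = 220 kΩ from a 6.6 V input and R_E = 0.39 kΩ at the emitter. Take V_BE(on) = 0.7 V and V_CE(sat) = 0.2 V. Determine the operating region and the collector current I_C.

active; I_C ≈ 1.9 mA

Assume active. Base-emitter loop: I_B = (V_BB − V_BE)/(R_B + (β+1)R_E) = (6.6 − 0.7)/(220 + 81×0.39) = 0.0235 mA.
I_C = β·I_B = 80×0.0235 = 1.88 mA.
V_CE = V_CC − I_C·R_C − I_E·R_E = 8.4 − 1.88×3.3 − 1.9×0.39 = 1.47 V > V_CE(sat), so the active-region assumption holds.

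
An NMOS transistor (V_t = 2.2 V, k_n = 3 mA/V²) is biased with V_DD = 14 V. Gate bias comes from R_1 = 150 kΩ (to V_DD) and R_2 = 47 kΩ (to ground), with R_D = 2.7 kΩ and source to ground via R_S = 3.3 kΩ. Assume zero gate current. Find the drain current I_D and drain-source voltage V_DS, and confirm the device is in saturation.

I_D ≈ 0.23 mA, V_DS ≈ 13 V

V_G = V_DD·R_2/(R_1+R_2) = 14×47/197 = 3.34 V.
Assume saturation: I_D = (k_n/2)(V_GS − V_t)² with V_GS = V_G − I_D·R_S = 3.34 − 3.3·I_D.
Substituting gives 16.3·I_D² − 12.3·I_D + 1.95 = 0, with roots I_D = 0.227 or 0.525 mA.
The root I_D = 0.525 mA gives V_GS = 1.61 V ≤ V_t, so take I_D = 0.227 mA.
Then V_GS = 2.59 V and V_DS = V_DD − I_D(R_D+R_S) = 14 − 0.227×6 = 12.6 V.
Saturation requires V_DS ≥ V_GS − V_t = 0.389 V; 12.6 ≥ 0.389 ✓.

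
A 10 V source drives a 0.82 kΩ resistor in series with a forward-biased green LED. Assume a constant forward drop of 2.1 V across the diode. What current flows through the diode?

KVL around the loop: 10 = V_D + I·R = 2.1 + I × 0.82 kΩ.
So I = (10 − 2.1) / 0.82 kΩ = 7.9 / 0.82 = 9.63 mA.

I ≈ 9.6 mA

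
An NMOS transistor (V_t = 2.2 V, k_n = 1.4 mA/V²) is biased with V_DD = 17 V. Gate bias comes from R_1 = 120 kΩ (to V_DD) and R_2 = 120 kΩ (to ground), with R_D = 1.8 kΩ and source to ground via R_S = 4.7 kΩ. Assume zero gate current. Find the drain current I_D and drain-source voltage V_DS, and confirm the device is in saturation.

I_D ≈ 1.1 mA, V_DS ≈ 10 V

V_G = V_DD·R_2/(R_1+R_2) = 17×120/240 = 8.5 V.
Assume saturation: I_D = (k_n/2)(V_GS − V_t)² with V_GS = V_G − I_D·R_S = 8.5 − 4.7·I_D.
Substituting gives 15.5·I_D² − 42.5·I_D + 27.8 = 0, with roots I_D = 1.08 or 1.67 mA.
The root I_D = 1.67 mA gives V_GS = 0.656 V ≤ V_t, so take I_D = 1.08 mA.
Then V_GS = 3.44 V and V_DS = V_DD − I_D(R_D+R_S) = 17 − 1.08×6.5 = 10 V.
Saturation requires V_DS ≥ V_GS − V_t = 1.24 V; 10 ≥ 1.24 ✓.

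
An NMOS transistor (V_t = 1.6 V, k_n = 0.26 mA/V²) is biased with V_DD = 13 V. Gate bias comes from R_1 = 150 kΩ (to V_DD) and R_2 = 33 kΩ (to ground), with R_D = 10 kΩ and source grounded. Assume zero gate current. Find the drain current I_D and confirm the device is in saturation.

V_G = V_DD·R_2/(R_1+R_2) = 13×33/183 = 2.34 V. With the source grounded, V_GS = V_G = 2.34 V.
Assume saturation: I_D = (k_n/2)(V_GS − V_t)² = (0.26/2)×(2.34 − 1.6)² = 0.13×0.744² = 0.072 mA.
V_DS = V_DD − I_D·R_D = 13 − 0.072×10 = 12.3 V.
Saturation requires V_DS ≥ V_GS − V_t = 0.744 V; 12.3 ≥ 0.744 ✓.

I_D ≈ 0.072 mA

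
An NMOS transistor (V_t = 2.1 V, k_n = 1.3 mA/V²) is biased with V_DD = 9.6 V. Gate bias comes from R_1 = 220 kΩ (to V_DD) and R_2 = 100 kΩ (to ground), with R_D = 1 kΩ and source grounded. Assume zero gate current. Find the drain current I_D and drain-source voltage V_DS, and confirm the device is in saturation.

I_D ≈ 0.53 mA, V_DS ≈ 9.1 V

V_G = V_DD·R_2/(R_1+R_2) = 9.6×100/320 = 3 V. With the source grounded, V_GS = V_G = 3 V.
Assume saturation: I_D = (k_n/2)(V_GS − V_t)² = (1.3/2)×(3 − 2.1)² = 0.65×0.9² = 0.526 mA.
V_DS = V_DD − I_D·R_D = 9.6 − 0.526×1 = 9.07 V.
Saturation requires V_DS ≥ V_GS − V_t = 0.9 V; 9.07 ≥ 0.9 ✓.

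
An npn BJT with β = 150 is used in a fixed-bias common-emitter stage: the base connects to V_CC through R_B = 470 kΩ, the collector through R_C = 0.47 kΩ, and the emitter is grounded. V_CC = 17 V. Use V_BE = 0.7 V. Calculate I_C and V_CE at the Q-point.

I_C ≈ 5.2 mA, V_CE ≈ 15 V

Base loop: V_CC = I_B·R_B + V_BE, so I_B = (17 − 0.7)/470 kΩ = 0.0347 mA.
In the active region I_C = β·I_B = 150 × 0.0347 = 5.2 mA.
Collector loop: V_CE = V_CC − I_C·R_C = 17 − 5.2×0.47 = 14.6 V.
Since V_CE = 14.6 V > V_CE(sat) ≈ 0.2 V, the transistor is in the active region as assumed.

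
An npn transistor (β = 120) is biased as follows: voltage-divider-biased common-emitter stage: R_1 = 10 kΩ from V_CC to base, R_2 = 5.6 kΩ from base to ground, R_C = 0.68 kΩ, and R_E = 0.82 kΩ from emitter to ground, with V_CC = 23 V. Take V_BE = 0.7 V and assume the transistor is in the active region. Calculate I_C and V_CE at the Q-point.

I_C ≈ 8.8 mA, V_CE ≈ 9.7 V

Thevenize the base divider: V_Th = V_CC·R_2/(R_1+R_2) = 23×5.6/15.6 = 8.26 V, R_Th = R_1‖R_2 = 3.59 kΩ.
Base-emitter loop: V_Th = I_B·R_Th + V_BE + (β+1)I_B·R_E, so I_B = (8.26 − 0.7) / (3.59 + 121×0.82) = 0.0735 mA.
I_C = β·I_B = 120×0.0735 = 8.82 mA, and I_E = (β+1)I_B = 8.89 mA.
V_CE = V_CC − I_C·R_C − I_E·R_E = 23 − 8.82×0.68 − 8.89×0.82 = 9.71 V.
V_CE = 9.71 V > 0.2 V confirms active-region operation.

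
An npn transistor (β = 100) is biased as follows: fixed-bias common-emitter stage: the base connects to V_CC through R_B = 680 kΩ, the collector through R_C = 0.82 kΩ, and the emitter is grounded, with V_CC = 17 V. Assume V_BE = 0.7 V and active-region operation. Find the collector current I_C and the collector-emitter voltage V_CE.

I_C ≈ 2.4 mA, V_CE ≈ 15 V

Base loop: V_CC = I_B·R_B + V_BE, so I_B = (17 − 0.7)/680 kΩ = 0.024 mA.
In the active region I_C = β·I_B = 100 × 0.024 = 2.4 mA.
Collector loop: V_CE = V_CC − I_C·R_C = 17 − 2.4×0.82 = 15 V.
Since V_CE = 15 V > V_CE(sat) ≈ 0.2 V, the transistor is in the active region as assumed.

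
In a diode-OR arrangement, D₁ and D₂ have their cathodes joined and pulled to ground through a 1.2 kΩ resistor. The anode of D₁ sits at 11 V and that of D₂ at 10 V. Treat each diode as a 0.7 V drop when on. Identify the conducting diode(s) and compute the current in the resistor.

Only D₁ conducts; I_R ≈ 8.6 mA

Assume both conduct. Then node N would need to be at both 11−0.7 = 10.3 V and 10−0.7 = 9.3 V, which is impossible.
Assume only D₁ conducts: V_N = 11 − 0.7 = 10.3 V, so I_R = 10.3/1.2 = 8.58 mA.
Check D₂: its anode-to-cathode voltage is 10 − 10.3 = -0.3 V < 0.7 V, so it is off. The assumption is consistent.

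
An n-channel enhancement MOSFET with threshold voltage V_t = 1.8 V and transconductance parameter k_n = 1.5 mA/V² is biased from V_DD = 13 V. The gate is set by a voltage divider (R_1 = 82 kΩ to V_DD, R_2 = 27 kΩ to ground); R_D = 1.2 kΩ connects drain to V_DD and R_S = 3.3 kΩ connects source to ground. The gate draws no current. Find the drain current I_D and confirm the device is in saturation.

V_G = V_DD·R_2/(R_1+R_2) = 13×27/109 = 3.22 V.
Assume saturation: I_D = (k_n/2)(V_GS − V_t)² with V_GS = V_G − I_D·R_S = 3.22 − 3.3·I_D.
Substituting gives 8.17·I_D² − 8.03·I_D + 1.51 = 0, with roots I_D = 0.254 or 0.729 mA.
The root I_D = 0.729 mA gives V_GS = 0.814 V ≤ V_t, so take I_D = 0.254 mA.
Then V_GS = 2.38 V and V_DS = V_DD − I_D(R_D+R_S) = 13 − 0.254×4.5 = 11.9 V.
Saturation requires V_DS ≥ V_GS − V_t = 0.582 V; 11.9 ≥ 0.582 ✓.

I_D ≈ 0.25 mA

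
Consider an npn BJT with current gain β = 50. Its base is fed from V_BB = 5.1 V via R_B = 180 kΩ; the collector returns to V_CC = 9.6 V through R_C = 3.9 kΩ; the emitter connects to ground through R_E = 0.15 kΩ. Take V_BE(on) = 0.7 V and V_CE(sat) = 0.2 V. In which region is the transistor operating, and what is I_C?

Assume active. Base-emitter loop: I_B = (V_BB − V_BE)/(R_B + (β+1)R_E) = (5.1 − 0.7)/(180 + 51×0.15) = 0.0234 mA.
I_C = β·I_B = 50×0.0234 = 1.17 mA.
V_CE = V_CC − I_C·R_C − I_E·R_E = 9.6 − 1.17×3.9 − 1.2×0.15 = 4.85 V > V_CE(sat), so the active-region assumption holds.

active; I_C ≈ 1.2 mA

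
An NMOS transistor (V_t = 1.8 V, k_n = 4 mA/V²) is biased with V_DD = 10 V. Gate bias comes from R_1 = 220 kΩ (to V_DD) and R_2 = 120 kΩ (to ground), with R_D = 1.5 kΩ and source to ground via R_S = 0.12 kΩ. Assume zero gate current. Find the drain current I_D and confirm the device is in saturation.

I_D ≈ 3.5 mA

V_G = V_DD·R_2/(R_1+R_2) = 10×120/340 = 3.53 V.
Assume saturation: I_D = (k_n/2)(V_GS − V_t)² with V_GS = V_G − I_D·R_S = 3.53 − 0.12·I_D.
Substituting gives 0.0288·I_D² − 1.83·I_D + 5.98 = 0, with roots I_D = 3.46 or 60.1 mA.
The root I_D = 60.1 mA gives V_GS = -3.68 V ≤ V_t, so take I_D = 3.46 mA.
Then V_GS = 3.11 V and V_DS = V_DD − I_D(R_D+R_S) = 10 − 3.46×1.62 = 4.4 V.
Saturation requires V_DS ≥ V_GS − V_t = 1.31 V; 4.4 ≥ 1.31 ✓.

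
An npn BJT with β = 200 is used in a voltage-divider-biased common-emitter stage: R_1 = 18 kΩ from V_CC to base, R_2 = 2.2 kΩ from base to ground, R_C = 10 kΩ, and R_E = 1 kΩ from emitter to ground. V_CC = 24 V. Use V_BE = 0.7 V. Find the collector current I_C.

Thevenize the base divider: V_Th = V_CC·R_2/(R_1+R_2) = 24×2.2/20.2 = 2.61 V, R_Th = R_1‖R_2 = 1.96 kΩ.
Base-emitter loop: V_Th = I_B·R_Th + V_BE + (β+1)I_B·R_E, so I_B = (2.61 − 0.7) / (1.96 + 201×1) = 0.00943 mA.
I_C = β·I_B = 200×0.00943 = 1.89 mA, and I_E = (β+1)I_B = 1.9 mA.
V_CE = V_CC − I_C·R_C − I_E·R_E = 24 − 1.89×10 − 1.9×1 = 3.25 V.
V_CE = 3.25 V > 0.2 V confirms active-region operation.

I_C ≈ 1.9 mA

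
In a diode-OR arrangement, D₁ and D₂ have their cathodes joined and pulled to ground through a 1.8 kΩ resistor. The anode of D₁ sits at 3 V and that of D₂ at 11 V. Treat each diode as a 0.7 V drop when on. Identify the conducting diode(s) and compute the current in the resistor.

Assume both conduct. Then node N would need to be at both 3−0.7 = 2.3 V and 11−0.7 = 10.3 V, which is impossible.
Assume only D₂ conducts: V_N = 11 − 0.7 = 10.3 V, so I_R = 10.3/1.8 = 5.72 mA.
Check D₁: its anode-to-cathode voltage is 3 − 10.3 = -7.3 V < 0.7 V, so it is off. The assumption is consistent.

Only D₂ conducts; I_R ≈ 5.7 mA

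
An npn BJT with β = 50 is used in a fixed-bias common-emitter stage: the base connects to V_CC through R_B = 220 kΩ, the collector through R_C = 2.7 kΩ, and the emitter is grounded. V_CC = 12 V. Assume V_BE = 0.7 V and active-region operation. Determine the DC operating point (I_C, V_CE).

I_C ≈ 2.6 mA, V_CE ≈ 5.1 V

Base loop: V_CC = I_B·R_B + V_BE, so I_B = (12 − 0.7)/220 kΩ = 0.0514 mA.
In the active region I_C = β·I_B = 50 × 0.0514 = 2.57 mA.
Collector loop: V_CE = V_CC − I_C·R_C = 12 − 2.57×2.7 = 5.07 V.
Since V_CE = 5.07 V > V_CE(sat) ≈ 0.2 V, the transistor is in the active region as assumed.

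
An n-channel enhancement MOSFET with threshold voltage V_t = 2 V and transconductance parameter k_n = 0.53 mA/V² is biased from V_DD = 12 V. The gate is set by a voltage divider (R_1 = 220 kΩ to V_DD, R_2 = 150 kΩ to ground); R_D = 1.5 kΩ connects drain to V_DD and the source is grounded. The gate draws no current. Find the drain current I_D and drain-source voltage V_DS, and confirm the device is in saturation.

I_D ≈ 2.2 mA, V_DS ≈ 8.7 V

V_G = V_DD·R_2/(R_1+R_2) = 12×150/370 = 4.86 V. With the source grounded, V_GS = V_G = 4.86 V.
Assume saturation: I_D = (k_n/2)(V_GS − V_t)² = (0.53/2)×(4.86 − 2)² = 0.265×2.86² = 2.17 mA.
V_DS = V_DD − I_D·R_D = 12 − 2.17×1.5 = 8.74 V.
Saturation requires V_DS ≥ V_GS − V_t = 2.86 V; 8.74 ≥ 2.86 ✓.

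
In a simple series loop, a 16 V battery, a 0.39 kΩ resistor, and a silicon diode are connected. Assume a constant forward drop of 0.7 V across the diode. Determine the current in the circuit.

KVL around the loop: 16 = V_D + I·R = 0.7 + I × 0.39 kΩ.
So I = (16 − 0.7) / 0.39 kΩ = 15.3 / 0.39 = 39.2 mA.

I ≈ 39 mA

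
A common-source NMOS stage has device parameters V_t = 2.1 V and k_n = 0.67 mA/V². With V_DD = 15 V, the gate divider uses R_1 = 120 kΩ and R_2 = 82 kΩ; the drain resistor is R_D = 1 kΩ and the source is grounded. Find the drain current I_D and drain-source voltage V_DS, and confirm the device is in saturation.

I_D ≈ 5.3 mA, V_DS ≈ 9.7 V

V_G = V_DD·R_2/(R_1+R_2) = 15×82/202 = 6.09 V. With the source grounded, V_GS = V_G = 6.09 V.
Assume saturation: I_D = (k_n/2)(V_GS − V_t)² = (0.67/2)×(6.09 − 2.1)² = 0.335×3.99² = 5.33 mA.
V_DS = V_DD − I_D·R_D = 15 − 5.33×1 = 9.67 V.
Saturation requires V_DS ≥ V_GS − V_t = 3.99 V; 9.67 ≥ 3.99 ✓.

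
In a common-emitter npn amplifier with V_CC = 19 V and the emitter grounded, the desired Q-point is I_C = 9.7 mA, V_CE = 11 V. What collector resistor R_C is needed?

Collector loop: V_CC = I_C·R_C + V_CE.
R_C = (V_CC − V_CE)/I_C = (19 − 11)/9.7 = 0.825 kΩ.

R_C ≈ 0.82 kΩ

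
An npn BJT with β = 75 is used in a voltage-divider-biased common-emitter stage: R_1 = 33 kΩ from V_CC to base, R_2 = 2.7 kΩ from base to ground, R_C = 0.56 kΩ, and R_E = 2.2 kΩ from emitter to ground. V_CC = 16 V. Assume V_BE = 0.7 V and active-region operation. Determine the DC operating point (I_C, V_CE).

Thevenize the base divider: V_Th = V_CC·R_2/(R_1+R_2) = 16×2.7/35.7 = 1.21 V, R_Th = R_1‖R_2 = 2.5 kΩ.
Base-emitter loop: V_Th = I_B·R_Th + V_BE + (β+1)I_B·R_E, so I_B = (1.21 − 0.7) / (2.5 + 76×2.2) = 0.00301 mA.
I_C = β·I_B = 75×0.00301 = 0.225 mA, and I_E = (β+1)I_B = 0.228 mA.
V_CE = V_CC − I_C·R_C − I_E·R_E = 16 − 0.225×0.56 − 0.228×2.2 = 15.4 V.
V_CE = 15.4 V > 0.2 V confirms active-region operation.

I_C ≈ 0.23 mA, V_CE ≈ 15 V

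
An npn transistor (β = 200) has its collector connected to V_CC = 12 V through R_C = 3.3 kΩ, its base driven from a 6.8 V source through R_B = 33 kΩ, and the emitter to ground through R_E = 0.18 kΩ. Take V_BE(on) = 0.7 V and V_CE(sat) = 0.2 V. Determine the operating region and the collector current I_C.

Assume active: I_B = (6.8 − 0.7)/(33 + 201×0.18) = 0.0882 mA, I_C = β·I_B = 17.6 mA.
Then V_CE = 12 − 17.6×3.3 − 17.7×0.18 = -49.4 V < 0.2 V — the active assumption fails.
Re-solve with V_CE = 0.2 V. KCL at the emitter: V_E/R_E = (V_BB−0.7−V_E)/R_B + (V_CC−0.2−V_E)/R_C, giving V_E = 0.639 V.
I_C = (V_CC − 0.2 − V_E)/R_C = (11.8 − 0.639)/3.3 = 3.38 mA.
Check: I_B = (6.1 − 0.639)/33 = 0.165 mA, and β·I_B = 33.1 mA > I_C, confirming saturation.

saturation; I_C ≈ 3.4 mA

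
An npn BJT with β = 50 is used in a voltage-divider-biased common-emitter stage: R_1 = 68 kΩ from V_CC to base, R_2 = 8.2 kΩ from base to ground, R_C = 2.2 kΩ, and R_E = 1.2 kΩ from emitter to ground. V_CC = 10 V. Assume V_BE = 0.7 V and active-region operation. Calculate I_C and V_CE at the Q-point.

I_C ≈ 0.27 mA, V_CE ≈ 9.1 V

Thevenize the base divider: V_Th = V_CC·R_2/(R_1+R_2) = 10×8.2/76.2 = 1.08 V, R_Th = R_1‖R_2 = 7.32 kΩ.
Base-emitter loop: V_Th = I_B·R_Th + V_BE + (β+1)I_B·R_E, so I_B = (1.08 − 0.7) / (7.32 + 51×1.2) = 0.00549 mA.
I_C = β·I_B = 50×0.00549 = 0.274 mA, and I_E = (β+1)I_B = 0.28 mA.
V_CE = V_CC − I_C·R_C − I_E·R_E = 10 − 0.274×2.2 − 0.28×1.2 = 9.06 V.
V_CE = 9.06 V > 0.2 V confirms active-region operation.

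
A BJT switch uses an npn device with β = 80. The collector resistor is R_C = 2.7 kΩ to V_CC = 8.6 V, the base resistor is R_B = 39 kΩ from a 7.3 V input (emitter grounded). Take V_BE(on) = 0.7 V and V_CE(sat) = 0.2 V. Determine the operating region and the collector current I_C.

saturation; I_C ≈ 3.1 mA

Assume active: I_B = (7.3 − 0.7)/39 = 0.169 mA, giving I_C = β·I_B = 13.5 mA.
But then V_CE = 8.6 − 13.5×2.7 = -28 V < V_CE(sat) = 0.2 V — impossible in the active region.
So the transistor is saturated. With V_CE = 0.2 V, I_C = (V_CC − 0.2)/R_C = 8.4/2.7 = 3.11 mA.
Check: β·I_B = 13.5 mA > I_C = 3.11 mA, confirming saturation.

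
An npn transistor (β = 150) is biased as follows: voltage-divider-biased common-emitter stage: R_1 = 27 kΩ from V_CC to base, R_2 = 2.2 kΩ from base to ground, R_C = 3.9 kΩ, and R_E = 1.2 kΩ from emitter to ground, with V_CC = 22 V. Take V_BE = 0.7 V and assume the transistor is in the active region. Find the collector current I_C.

I_C ≈ 0.78 mA

Thevenize the base divider: V_Th = V_CC·R_2/(R_1+R_2) = 22×2.2/29.2 = 1.66 V, R_Th = R_1‖R_2 = 2.03 kΩ.
Base-emitter loop: V_Th = I_B·R_Th + V_BE + (β+1)I_B·R_E, so I_B = (1.66 − 0.7) / (2.03 + 151×1.2) = 0.00523 mA.
I_C = β·I_B = 150×0.00523 = 0.784 mA, and I_E = (β+1)I_B = 0.789 mA.
V_CE = V_CC − I_C·R_C − I_E·R_E = 22 − 0.784×3.9 − 0.789×1.2 = 18 V.
V_CE = 18 V > 0.2 V confirms active-region operation.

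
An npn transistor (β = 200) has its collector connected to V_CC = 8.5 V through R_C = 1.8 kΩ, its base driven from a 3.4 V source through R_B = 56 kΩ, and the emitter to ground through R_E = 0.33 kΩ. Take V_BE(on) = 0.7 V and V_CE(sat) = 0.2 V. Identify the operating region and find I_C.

Assume active: I_B = (3.4 − 0.7)/(56 + 201×0.33) = 0.0221 mA, I_C = β·I_B = 4.41 mA.
Then V_CE = 8.5 − 4.41×1.8 − 4.44×0.33 = -0.91 V < 0.2 V — the active assumption fails.
Re-solve with V_CE = 0.2 V. KCL at the emitter: V_E/R_E = (V_BB−0.7−V_E)/R_B + (V_CC−0.2−V_E)/R_C, giving V_E = 1.29 V.
I_C = (V_CC − 0.2 − V_E)/R_C = (8.3 − 1.29)/1.8 = 3.89 mA.
Check: I_B = (2.7 − 1.29)/56 = 0.0251 mA, and β·I_B = 5.03 mA > I_C, confirming saturation.

saturation; I_C ≈ 3.9 mA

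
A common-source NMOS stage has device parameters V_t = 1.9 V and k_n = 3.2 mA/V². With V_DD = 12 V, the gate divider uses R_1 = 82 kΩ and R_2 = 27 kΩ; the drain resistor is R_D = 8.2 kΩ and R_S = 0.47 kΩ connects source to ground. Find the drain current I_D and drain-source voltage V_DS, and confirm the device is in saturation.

V_G = V_DD·R_2/(R_1+R_2) = 12×27/109 = 2.97 V.
Assume saturation: I_D = (k_n/2)(V_GS − V_t)² with V_GS = V_G − I_D·R_S = 2.97 − 0.47·I_D.
Substituting gives 0.353·I_D² − 2.61·I_D + 1.84 = 0, with roots I_D = 0.788 or 6.6 mA.
The root I_D = 6.6 mA gives V_GS = -0.132 V ≤ V_t, so take I_D = 0.788 mA.
Then V_GS = 2.6 V and V_DS = V_DD − I_D(R_D+R_S) = 12 − 0.788×8.67 = 5.16 V.
Saturation requires V_DS ≥ V_GS − V_t = 0.702 V; 5.16 ≥ 0.702 ✓.

I_D ≈ 0.79 mA, V_DS ≈ 5.2 V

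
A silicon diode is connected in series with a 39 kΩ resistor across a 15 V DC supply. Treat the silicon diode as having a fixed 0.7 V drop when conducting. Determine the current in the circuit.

I ≈ 0.37 mA

KVL around the loop: 15 = V_D + I·R = 0.7 + I × 39 kΩ.
So I = (15 − 0.7) / 39 kΩ = 14.3 / 39 = 0.367 mA.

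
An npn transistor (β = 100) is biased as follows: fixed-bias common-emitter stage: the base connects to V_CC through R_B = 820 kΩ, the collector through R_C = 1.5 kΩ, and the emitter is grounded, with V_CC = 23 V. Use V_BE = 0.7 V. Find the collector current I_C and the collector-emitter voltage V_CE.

I_C ≈ 2.7 mA, V_CE ≈ 19 V

Base loop: V_CC = I_B·R_B + V_BE, so I_B = (23 − 0.7)/820 kΩ = 0.0272 mA.
In the active region I_C = β·I_B = 100 × 0.0272 = 2.72 mA.
Collector loop: V_CE = V_CC − I_C·R_C = 23 − 2.72×1.5 = 18.9 V.
Since V_CE = 18.9 V > V_CE(sat) ≈ 0.2 V, the transistor is in the active region as assumed.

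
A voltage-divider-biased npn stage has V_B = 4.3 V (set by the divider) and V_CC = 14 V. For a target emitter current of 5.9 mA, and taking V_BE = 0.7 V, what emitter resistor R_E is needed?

R_E ≈ 0.61 kΩ

V_E = V_B − V_BE = 4.3 − 0.7 = 3.6 V.
R_E = V_E / I_E = 3.6 / 5.9 = 0.61 kΩ.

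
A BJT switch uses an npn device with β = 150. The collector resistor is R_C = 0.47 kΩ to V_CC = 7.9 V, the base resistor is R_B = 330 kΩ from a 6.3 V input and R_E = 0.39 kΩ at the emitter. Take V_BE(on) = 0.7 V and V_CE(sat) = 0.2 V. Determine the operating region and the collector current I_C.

active; I_C ≈ 2.2 mA

Assume active. Base-emitter loop: I_B = (V_BB − V_BE)/(R_B + (β+1)R_E) = (6.3 − 0.7)/(330 + 151×0.39) = 0.0144 mA.
I_C = β·I_B = 150×0.0144 = 2.16 mA.
V_CE = V_CC − I_C·R_C − I_E·R_E = 7.9 − 2.16×0.47 − 2.17×0.39 = 6.04 V > V_CE(sat), so the active-region assumption holds.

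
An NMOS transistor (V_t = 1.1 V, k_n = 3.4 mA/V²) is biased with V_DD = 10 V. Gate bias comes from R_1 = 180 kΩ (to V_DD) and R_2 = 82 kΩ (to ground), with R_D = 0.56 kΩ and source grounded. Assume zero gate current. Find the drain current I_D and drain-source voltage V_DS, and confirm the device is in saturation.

V_G = V_DD·R_2/(R_1+R_2) = 10×82/262 = 3.13 V. With the source grounded, V_GS = V_G = 3.13 V.
Assume saturation: I_D = (k_n/2)(V_GS − V_t)² = (3.4/2)×(3.13 − 1.1)² = 1.7×2.03² = 7 mA.
V_DS = V_DD − I_D·R_D = 10 − 7×0.56 = 6.08 V.
Saturation requires V_DS ≥ V_GS − V_t = 2.03 V; 6.08 ≥ 2.03 ✓.

I_D ≈ 7 mA, V_DS ≈ 6.1 V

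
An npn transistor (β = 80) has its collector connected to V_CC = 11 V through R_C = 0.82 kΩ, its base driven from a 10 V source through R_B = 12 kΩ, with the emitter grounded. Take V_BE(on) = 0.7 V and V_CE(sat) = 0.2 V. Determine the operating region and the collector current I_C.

saturation; I_C ≈ 13 mA

Assume active: I_B = (10 − 0.7)/12 = 0.775 mA, giving I_C = β·I_B = 62 mA.
But then V_CE = 11 − 62×0.82 = -39.8 V < V_CE(sat) = 0.2 V — impossible in the active region.
So the transistor is saturated. With V_CE = 0.2 V, I_C = (V_CC − 0.2)/R_C = 10.8/0.82 = 13.2 mA.
Check: β·I_B = 62 mA > I_C = 13.2 mA, confirming saturation.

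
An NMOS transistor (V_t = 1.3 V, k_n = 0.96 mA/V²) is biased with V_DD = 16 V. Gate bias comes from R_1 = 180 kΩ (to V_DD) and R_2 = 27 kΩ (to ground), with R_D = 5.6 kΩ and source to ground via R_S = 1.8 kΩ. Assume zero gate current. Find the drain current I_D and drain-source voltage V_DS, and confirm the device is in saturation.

V_G = V_DD·R_2/(R_1+R_2) = 16×27/207 = 2.09 V.
Assume saturation: I_D = (k_n/2)(V_GS − V_t)² with V_GS = V_G − I_D·R_S = 2.09 − 1.8·I_D.
Substituting gives 1.56·I_D² − 2.36·I_D + 0.297 = 0, with roots I_D = 0.139 or 1.38 mA.
The root I_D = 1.38 mA gives V_GS = -0.395 V ≤ V_t, so take I_D = 0.139 mA.
Then V_GS = 1.84 V and V_DS = V_DD − I_D(R_D+R_S) = 16 − 0.139×7.4 = 15 V.
Saturation requires V_DS ≥ V_GS − V_t = 0.537 V; 15 ≥ 0.537 ✓.

I_D ≈ 0.14 mA, V_DS ≈ 15 V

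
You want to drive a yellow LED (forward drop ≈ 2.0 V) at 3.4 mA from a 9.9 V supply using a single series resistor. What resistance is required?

R ≈ 2.3 kΩ

The resistor drops V_S − V_D = 9.9 − 2.0 = 7.9 V at 3.4 mA.
R = 7.9 V / 3.4 mA = 2.32 kΩ.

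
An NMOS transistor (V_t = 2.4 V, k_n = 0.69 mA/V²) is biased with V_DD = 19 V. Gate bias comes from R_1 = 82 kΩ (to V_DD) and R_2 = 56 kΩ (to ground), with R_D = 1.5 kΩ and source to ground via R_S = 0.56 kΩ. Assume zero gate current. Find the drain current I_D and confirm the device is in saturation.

I_D ≈ 3.7 mA

V_G = V_DD·R_2/(R_1+R_2) = 19×56/138 = 7.71 V.
Assume saturation: I_D = (k_n/2)(V_GS − V_t)² with V_GS = V_G − I_D·R_S = 7.71 − 0.56·I_D.
Substituting gives 0.108·I_D² − 3.05·I_D + 9.73 = 0, with roots I_D = 3.66 or 24.5 mA.
The root I_D = 24.5 mA gives V_GS = -6.03 V ≤ V_t, so take I_D = 3.66 mA.
Then V_GS = 5.66 V and V_DS = V_DD − I_D(R_D+R_S) = 19 − 3.66×2.06 = 11.5 V.
Saturation requires V_DS ≥ V_GS − V_t = 3.26 V; 11.5 ≥ 3.26 ✓.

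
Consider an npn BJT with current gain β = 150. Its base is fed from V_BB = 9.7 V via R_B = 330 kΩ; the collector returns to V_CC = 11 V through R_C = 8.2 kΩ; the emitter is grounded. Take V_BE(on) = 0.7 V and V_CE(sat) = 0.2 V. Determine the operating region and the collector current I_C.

saturation; I_C ≈ 1.3 mA

Assume active: I_B = (9.7 − 0.7)/330 = 0.0273 mA, giving I_C = β·I_B = 4.09 mA.
But then V_CE = 11 − 4.09×8.2 = -22.5 V < V_CE(sat) = 0.2 V — impossible in the active region.
So the transistor is saturated. With V_CE = 0.2 V, I_C = (V_CC − 0.2)/R_C = 10.8/8.2 = 1.32 mA.
Check: β·I_B = 4.09 mA > I_C = 1.32 mA, confirming saturation.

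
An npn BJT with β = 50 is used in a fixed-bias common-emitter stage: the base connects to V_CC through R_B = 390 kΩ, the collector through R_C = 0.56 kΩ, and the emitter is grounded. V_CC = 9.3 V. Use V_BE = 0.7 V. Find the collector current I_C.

Base loop: V_CC = I_B·R_B + V_BE, so I_B = (9.3 − 0.7)/390 kΩ = 0.0221 mA.
In the active region I_C = β·I_B = 50 × 0.0221 = 1.1 mA.
Collector loop: V_CE = V_CC − I_C·R_C = 9.3 − 1.1×0.56 = 8.68 V.
Since V_CE = 8.68 V > V_CE(sat) ≈ 0.2 V, the transistor is in the active region as assumed.

I_C ≈ 1.1 mA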